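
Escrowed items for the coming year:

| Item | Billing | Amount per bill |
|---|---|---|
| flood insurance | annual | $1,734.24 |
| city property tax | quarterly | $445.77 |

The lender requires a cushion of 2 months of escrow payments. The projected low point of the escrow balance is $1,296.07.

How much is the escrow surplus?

Flood insurance: $1,734.24 annually
City property tax: $445.77 × 4 = $1,783.08 annually
Annual escrow total = $1,734.24 + $1,783.08 = $3,517.32
Base monthly escrow = $3,517.32 ÷ 12 = $293.11
Required cushion = 2 × $293.11 = $586.22
Excess over cushion: $1,296.07 − $586.22 = $709.85

$709.85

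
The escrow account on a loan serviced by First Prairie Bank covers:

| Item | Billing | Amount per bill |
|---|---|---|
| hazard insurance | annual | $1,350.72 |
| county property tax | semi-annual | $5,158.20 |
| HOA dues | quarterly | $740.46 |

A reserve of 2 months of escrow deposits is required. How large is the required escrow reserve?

Hazard insurance: $1,350.72 per year
County property tax: $5,158.20 × 2 = $10,316.40 per year
HOA dues: $740.46 × 4 = $2,961.84 per year
Combined annual = $14,628.96
Per month = $14,628.96 ÷ 12 = $1,219.08
Required cushion = 2 × $1,219.08 = $2,438.16

$2,438.16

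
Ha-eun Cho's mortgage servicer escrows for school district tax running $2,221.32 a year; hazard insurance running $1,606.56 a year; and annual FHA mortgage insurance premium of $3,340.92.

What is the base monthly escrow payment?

$597.40

School district tax — $2,221.32/yr
Hazard insurance — $1,606.56/yr
FHA mortgage insurance premium — $3,340.92/yr
Total annual escrow = $2,221.32 + $1,606.56 + $3,340.92 = $7,168.80
Monthly escrow = $7,168.80 ÷ 12 = $597.40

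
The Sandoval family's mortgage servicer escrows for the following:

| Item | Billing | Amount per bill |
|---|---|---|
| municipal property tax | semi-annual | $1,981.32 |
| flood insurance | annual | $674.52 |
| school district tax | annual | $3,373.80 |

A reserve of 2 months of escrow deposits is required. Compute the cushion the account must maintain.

Municipal property tax: $1,981.32 × 2 = $3,962.64 annually
Flood insurance: $674.52 annually
School district tax: $3,373.80 annually
Combined annual = $3,962.64 + $674.52 + $3,373.80 = $8,010.96
Monthly escrow = $8,010.96 ÷ 12 = $667.58
Required cushion = 2 × $667.58 = $1,335.16

$1,335.16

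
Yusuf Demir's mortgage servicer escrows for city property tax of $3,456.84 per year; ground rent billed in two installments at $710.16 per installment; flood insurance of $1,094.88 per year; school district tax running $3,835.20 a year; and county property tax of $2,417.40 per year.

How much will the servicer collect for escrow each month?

City property tax = $3,456.84/yr
Ground rent = $710.16 × 2 = $1,420.32/yr
Flood insurance = $1,094.88/yr
School district tax = $3,835.20/yr
County property tax = $2,417.40/yr
Yearly total = $12,224.64
Monthly escrow = $12,224.64 ÷ 12 = $1,018.72

$1,018.72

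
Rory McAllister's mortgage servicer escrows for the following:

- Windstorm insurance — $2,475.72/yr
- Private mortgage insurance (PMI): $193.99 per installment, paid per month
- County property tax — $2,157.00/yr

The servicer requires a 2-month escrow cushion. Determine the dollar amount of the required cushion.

$1,160.10

Windstorm insurance — $2,475.72
Private mortgage insurance (PMI) — $193.99 × 12 = $2,327.88
County property tax — $2,157.00
Total per year = $2,475.72 + $2,327.88 + $2,157.00 = $6,960.60
Monthly escrow = $6,960.60 / 12 = $580.05
Required cushion = 2 × $580.05 = $1,160.10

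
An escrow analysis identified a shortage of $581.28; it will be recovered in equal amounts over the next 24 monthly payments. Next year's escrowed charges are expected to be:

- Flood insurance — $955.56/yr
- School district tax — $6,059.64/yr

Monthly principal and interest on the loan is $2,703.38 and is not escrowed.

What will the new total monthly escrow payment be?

$608.82

Flood insurance — $955.56 per year
School district tax — $6,059.64 per year
Annual escrow total = $955.56 + $6,059.64 = $7,015.20
Monthly escrow = $7,015.20 ÷ 12 = $584.60
Monthly shortage recovery: $581.28 / 24 = $24.22
Adjusted monthly = $584.60 + $24.22 = $608.82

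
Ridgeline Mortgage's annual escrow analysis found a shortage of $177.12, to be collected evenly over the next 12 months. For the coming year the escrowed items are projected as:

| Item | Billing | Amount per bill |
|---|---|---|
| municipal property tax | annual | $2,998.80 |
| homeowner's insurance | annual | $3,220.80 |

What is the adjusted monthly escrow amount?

Municipal property tax — $2,998.80/yr
Homeowner's insurance — $3,220.80/yr
Yearly total = $2,998.80 + $3,220.80 = $6,219.60
Monthly = $6,219.60 ÷ 12 = $518.30
Monthly shortage recovery: $177.12 ÷ 12 = $14.76
New monthly escrow = $518.30 + $14.76 = $533.06

$533.06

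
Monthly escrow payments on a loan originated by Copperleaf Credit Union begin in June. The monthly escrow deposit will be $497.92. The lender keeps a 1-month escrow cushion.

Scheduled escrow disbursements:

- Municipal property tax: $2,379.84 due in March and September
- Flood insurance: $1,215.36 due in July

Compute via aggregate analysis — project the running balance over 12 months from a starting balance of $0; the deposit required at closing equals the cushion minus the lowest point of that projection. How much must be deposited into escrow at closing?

Cushion = 1 × $497.92 = $497.92
Trial balance (start $0, +$497.92 each month, − disbursements):
  Jun: +$497.92 → $497.92
  Jul: +$497.92 − $1,215.36 → -$219.52
  Aug: +$497.92 → $278.40
  Sep: +$497.92 − $2,379.84 → -$1,603.52
  Oct: +$497.92 → -$1,105.60
  Nov: +$497.92 → -$607.68
  Dec: +$497.92 → -$109.76
  Jan: +$497.92 → $388.16
  Feb: +$497.92 → $886.08
  Mar: +$497.92 − $2,379.84 → -$995.84
  Apr: +$497.92 → -$497.92
  May: +$497.92 → $0.00
Lowest trial balance = -$1,603.52 (Sep)
Initial deposit = cushion − low point = $497.92 − (-$1,603.52) = $2,101.44

$2,101.44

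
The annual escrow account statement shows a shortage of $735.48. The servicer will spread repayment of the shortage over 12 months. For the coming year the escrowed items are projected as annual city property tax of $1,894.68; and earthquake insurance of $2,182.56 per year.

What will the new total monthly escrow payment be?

$401.06

City property tax = $1,894.68 annually
Earthquake insurance = $2,182.56 annually
Yearly total = $4,077.24
Monthly = $4,077.24 ÷ 12 = $339.77
Monthly shortage recovery: $735.48 / 12 = $61.29
Adjusted monthly = $339.77 + $61.29 = $401.06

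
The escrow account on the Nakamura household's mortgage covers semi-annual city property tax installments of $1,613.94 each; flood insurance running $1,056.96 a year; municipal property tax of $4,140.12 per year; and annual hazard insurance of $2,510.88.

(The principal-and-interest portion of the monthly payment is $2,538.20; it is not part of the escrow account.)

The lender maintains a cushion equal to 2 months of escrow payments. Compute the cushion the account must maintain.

$1,822.64

City property tax = $1,613.94 × 2 = $3,227.88 annually
Flood insurance = $1,056.96 annually
Municipal property tax = $4,140.12 annually
Hazard insurance = $2,510.88 annually
Combined annual = $3,227.88 + $1,056.96 + $4,140.12 + $2,510.88 = $10,935.84
Base monthly escrow = $10,935.84 ÷ 12 = $911.32
Cushion = 2 × $911.32 = $1,822.64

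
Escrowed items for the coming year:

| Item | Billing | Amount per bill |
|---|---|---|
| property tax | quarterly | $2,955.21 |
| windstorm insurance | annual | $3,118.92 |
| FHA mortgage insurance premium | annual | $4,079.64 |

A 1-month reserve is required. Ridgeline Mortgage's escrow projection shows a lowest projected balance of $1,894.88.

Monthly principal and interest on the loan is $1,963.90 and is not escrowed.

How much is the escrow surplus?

Property tax: $2,955.21 × 4 = $11,820.84/yr
Windstorm insurance: $3,118.92/yr
FHA mortgage insurance premium: $4,079.64/yr
Combined annual = $11,820.84 + $3,118.92 + $4,079.64 = $19,019.40
Monthly escrow = $19,019.40 / 12 = $1,584.95
Required reserve = 1 × $1,584.95 = $1,584.95
Surplus = $1,894.88 − $1,584.95 = $309.93

$309.93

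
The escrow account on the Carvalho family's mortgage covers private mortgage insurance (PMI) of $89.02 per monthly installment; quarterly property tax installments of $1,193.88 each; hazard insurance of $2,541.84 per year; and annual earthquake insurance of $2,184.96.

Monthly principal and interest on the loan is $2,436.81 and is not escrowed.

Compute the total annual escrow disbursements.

Private mortgage insurance (PMI) — $89.02 × 12 = $1,068.24 annually
Property tax — $1,193.88 × 4 = $4,775.52 annually
Hazard insurance — $2,541.84 annually
Earthquake insurance — $2,184.96 annually
Annual escrow total = $1,068.24 + $4,775.52 + $2,541.84 + $2,184.96 = $10,570.56

$10,570.56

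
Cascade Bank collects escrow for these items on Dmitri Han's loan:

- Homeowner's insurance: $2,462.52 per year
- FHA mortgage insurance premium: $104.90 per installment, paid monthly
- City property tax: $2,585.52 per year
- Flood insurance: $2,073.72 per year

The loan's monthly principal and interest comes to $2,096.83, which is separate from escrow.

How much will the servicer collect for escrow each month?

Homeowner's insurance — $2,462.52/yr
FHA mortgage insurance premium — $104.90 × 12 = $1,258.80/yr
City property tax — $2,585.52/yr
Flood insurance — $2,073.72/yr
Combined annual = $2,462.52 + $1,258.80 + $2,585.52 + $2,073.72 = $8,380.56
Monthly = $8,380.56 / 12 = $698.38

$698.38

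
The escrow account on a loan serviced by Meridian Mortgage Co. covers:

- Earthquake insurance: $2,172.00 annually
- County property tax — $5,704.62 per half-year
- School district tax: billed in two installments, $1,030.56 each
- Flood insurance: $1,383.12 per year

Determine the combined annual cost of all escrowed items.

Earthquake insurance — $2,172.00 annually
County property tax — $5,704.62 × 2 = $11,409.24 annually
School district tax — $1,030.56 × 2 = $2,061.12 annually
Flood insurance — $1,383.12 annually
Total annual escrow = $2,172.00 + $11,409.24 + $2,061.12 + $1,383.12 = $17,025.48

$17,025.48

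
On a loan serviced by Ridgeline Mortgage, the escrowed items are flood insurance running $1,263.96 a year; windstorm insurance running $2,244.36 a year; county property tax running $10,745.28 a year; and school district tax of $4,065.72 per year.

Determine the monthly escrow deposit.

Flood insurance: $1,263.96 annually
Windstorm insurance: $2,244.36 annually
County property tax: $10,745.28 annually
School district tax: $4,065.72 annually
Annual escrow total = $18,319.32
Per month = $18,319.32 ÷ 12 = $1,526.61

$1,526.61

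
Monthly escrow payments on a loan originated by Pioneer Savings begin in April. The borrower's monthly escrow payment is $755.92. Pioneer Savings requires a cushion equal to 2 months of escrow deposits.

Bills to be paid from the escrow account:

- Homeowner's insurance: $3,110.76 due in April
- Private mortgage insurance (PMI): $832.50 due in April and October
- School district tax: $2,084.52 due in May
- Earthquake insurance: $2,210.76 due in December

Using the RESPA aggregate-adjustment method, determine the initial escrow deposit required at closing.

$6,027.78

Cushion = 2 × $755.92 = $1,511.84
Trial balance (start $0, +$755.92 each month, − disbursements):
  Apr: +$755.92 − $3,943.26 → -$3,187.34
  May: +$755.92 − $2,084.52 → -$4,515.94
  Jun: +$755.92 → -$3,760.02
  Jul: +$755.92 → -$3,004.10
  Aug: +$755.92 → -$2,248.18
  Sep: +$755.92 → -$1,492.26
  Oct: +$755.92 − $832.50 → -$1,568.84
  Nov: +$755.92 → -$812.92
  Dec: +$755.92 − $2,210.76 → -$2,267.76
  Jan: +$755.92 → -$1,511.84
  Feb: +$755.92 → -$755.92
  Mar: +$755.92 → $0.00
Lowest trial balance = -$4,515.94 (May)
Initial deposit = cushion − low point = $1,511.84 − (-$4,515.94) = $6,027.78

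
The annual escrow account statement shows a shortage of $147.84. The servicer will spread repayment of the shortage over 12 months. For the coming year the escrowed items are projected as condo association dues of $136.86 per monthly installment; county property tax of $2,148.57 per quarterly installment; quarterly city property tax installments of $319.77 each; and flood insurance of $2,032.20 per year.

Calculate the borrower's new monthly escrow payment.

Condo association dues = $136.86 × 12 = $1,642.32
County property tax = $2,148.57 × 4 = $8,594.28
City property tax = $319.77 × 4 = $1,279.08
Flood insurance = $2,032.20
Yearly total = $1,642.32 + $8,594.28 + $1,279.08 + $2,032.20 = $13,547.88
Per month = $13,547.88 ÷ 12 = $1,128.99
Shortage per month = $147.84 / 12 = $12.32
Adjusted monthly = $1,128.99 + $12.32 = $1,141.31

$1,141.31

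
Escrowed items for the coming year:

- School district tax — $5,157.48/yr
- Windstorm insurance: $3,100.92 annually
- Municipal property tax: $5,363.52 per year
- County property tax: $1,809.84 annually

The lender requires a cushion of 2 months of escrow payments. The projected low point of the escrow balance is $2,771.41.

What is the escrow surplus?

School district tax — $5,157.48 annually
Windstorm insurance — $3,100.92 annually
Municipal property tax — $5,363.52 annually
County property tax — $1,809.84 annually
Annual escrow total = $15,431.76
Monthly = $15,431.76 / 12 = $1,285.98
Cushion = 2 × $1,285.98 = $2,571.96
Surplus = $2,771.41 − $2,571.96 = $199.45

$199.45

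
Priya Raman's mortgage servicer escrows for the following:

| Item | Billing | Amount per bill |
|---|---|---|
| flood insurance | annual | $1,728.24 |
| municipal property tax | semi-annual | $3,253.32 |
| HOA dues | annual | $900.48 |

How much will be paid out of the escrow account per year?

$9,135.36

Flood insurance = $1,728.24 annually
Municipal property tax = $3,253.32 × 2 = $6,506.64 annually
HOA dues = $900.48 annually
Total annual escrow = $1,728.24 + $6,506.64 + $900.48 = $9,135.36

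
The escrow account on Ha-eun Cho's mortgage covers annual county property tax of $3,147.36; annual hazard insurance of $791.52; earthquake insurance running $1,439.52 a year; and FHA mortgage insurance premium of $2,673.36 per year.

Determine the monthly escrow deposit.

$670.98

County property tax: $3,147.36
Hazard insurance: $791.52
Earthquake insurance: $1,439.52
FHA mortgage insurance premium: $2,673.36
Total annual escrow = $8,051.76
Base monthly escrow = $8,051.76 ÷ 12 = $670.98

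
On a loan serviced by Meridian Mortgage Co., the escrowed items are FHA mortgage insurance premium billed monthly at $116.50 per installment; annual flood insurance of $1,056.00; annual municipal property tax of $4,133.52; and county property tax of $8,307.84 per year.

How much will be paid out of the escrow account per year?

FHA mortgage insurance premium: $116.50 × 12 = $1,398.00/yr
Flood insurance: $1,056.00/yr
Municipal property tax: $4,133.52/yr
County property tax: $8,307.84/yr
Combined annual = $1,398.00 + $1,056.00 + $4,133.52 + $8,307.84 = $14,895.36

$14,895.36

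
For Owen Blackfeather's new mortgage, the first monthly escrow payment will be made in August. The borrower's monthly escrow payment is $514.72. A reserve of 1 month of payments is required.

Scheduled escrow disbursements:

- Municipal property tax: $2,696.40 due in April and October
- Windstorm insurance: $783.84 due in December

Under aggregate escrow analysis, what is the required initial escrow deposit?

$2,058.88

Cushion = 1 × $514.72 = $514.72
Trial balance (start $0, +$514.72 each month, − disbursements):
  Aug: +$514.72 → $514.72
  Sep: +$514.72 → $1,029.44
  Oct: +$514.72 − $2,696.40 → -$1,152.24
  Nov: +$514.72 → -$637.52
  Dec: +$514.72 − $783.84 → -$906.64
  Jan: +$514.72 → -$391.92
  Feb: +$514.72 → $122.80
  Mar: +$514.72 → $637.52
  Apr: +$514.72 − $2,696.40 → -$1,544.16
  May: +$514.72 → -$1,029.44
  Jun: +$514.72 → -$514.72
  Jul: +$514.72 → $0.00
Lowest trial balance = -$1,544.16 (Apr)
Initial deposit = cushion − low point = $514.72 − (-$1,544.16) = $2,058.88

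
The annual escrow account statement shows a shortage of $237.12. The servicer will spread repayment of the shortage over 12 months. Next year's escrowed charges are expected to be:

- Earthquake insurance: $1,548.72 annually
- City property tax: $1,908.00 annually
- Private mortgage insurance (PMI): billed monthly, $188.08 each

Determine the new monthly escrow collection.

$495.90

Earthquake insurance: $1,548.72 per year
City property tax: $1,908.00 per year
Private mortgage insurance (PMI): $188.08 × 12 = $2,256.96 per year
Combined annual = $5,713.68
Base monthly escrow = $5,713.68 ÷ 12 = $476.14
Shortage spread = $237.12 ÷ 12 = $19.76/mo
Adjusted monthly = $476.14 + $19.76 = $495.90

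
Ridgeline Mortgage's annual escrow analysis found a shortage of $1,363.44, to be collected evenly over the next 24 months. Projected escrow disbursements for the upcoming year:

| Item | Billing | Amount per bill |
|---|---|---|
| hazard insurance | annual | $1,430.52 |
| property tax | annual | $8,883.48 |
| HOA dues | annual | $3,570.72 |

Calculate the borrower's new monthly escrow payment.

$1,213.87

Hazard insurance: $1,430.52 annually
Property tax: $8,883.48 annually
HOA dues: $3,570.72 annually
Total annual escrow = $13,884.72
Monthly = $13,884.72 / 12 = $1,157.06
Monthly shortage recovery: $1,363.44 ÷ 24 = $56.81
Adjusted monthly = $1,157.06 + $56.81 = $1,213.87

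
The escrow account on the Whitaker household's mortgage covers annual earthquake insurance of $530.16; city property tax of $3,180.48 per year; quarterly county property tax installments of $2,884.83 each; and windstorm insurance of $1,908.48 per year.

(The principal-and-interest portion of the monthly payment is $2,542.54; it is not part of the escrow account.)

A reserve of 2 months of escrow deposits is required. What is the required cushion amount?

Earthquake insurance — $530.16
City property tax — $3,180.48
County property tax — $2,884.83 × 4 = $11,539.32
Windstorm insurance — $1,908.48
Total annual escrow = $530.16 + $3,180.48 + $11,539.32 + $1,908.48 = $17,158.44
Monthly = $17,158.44 / 12 = $1,429.87
Reserve = 2 × $1,429.87 = $2,859.74

$2,859.74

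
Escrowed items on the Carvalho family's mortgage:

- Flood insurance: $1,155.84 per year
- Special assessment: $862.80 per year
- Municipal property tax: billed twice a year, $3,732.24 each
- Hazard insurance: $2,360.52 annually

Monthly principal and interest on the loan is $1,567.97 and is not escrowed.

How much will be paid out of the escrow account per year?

Flood insurance = $1,155.84/yr
Special assessment = $862.80/yr
Municipal property tax = $3,732.24 × 2 = $7,464.48/yr
Hazard insurance = $2,360.52/yr
Yearly total = $1,155.84 + $862.80 + $7,464.48 + $2,360.52 = $11,843.64

$11,843.64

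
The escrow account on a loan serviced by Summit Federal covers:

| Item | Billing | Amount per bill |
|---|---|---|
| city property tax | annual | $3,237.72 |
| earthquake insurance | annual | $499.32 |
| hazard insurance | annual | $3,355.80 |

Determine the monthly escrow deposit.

City property tax — $3,237.72 per year
Earthquake insurance — $499.32 per year
Hazard insurance — $3,355.80 per year
Annual escrow total = $7,092.84
Monthly escrow = $7,092.84 / 12 = $591.07

$591.07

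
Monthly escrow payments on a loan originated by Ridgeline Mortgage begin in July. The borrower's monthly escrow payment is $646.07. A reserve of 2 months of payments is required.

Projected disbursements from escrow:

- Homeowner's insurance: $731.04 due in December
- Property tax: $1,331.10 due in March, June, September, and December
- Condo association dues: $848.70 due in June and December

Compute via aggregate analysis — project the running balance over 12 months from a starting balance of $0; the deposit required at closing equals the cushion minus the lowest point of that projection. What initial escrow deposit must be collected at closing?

$1,657.66

Cushion = 2 × $646.07 = $1,292.14
Trial balance (start $0, +$646.07 each month, − disbursements):
  Jul: +$646.07 → $646.07
  Aug: +$646.07 → $1,292.14
  Sep: +$646.07 − $1,331.10 → $607.11
  Oct: +$646.07 → $1,253.18
  Nov: +$646.07 → $1,899.25
  Dec: +$646.07 − $2,910.84 → -$365.52
  Jan: +$646.07 → $280.55
  Feb: +$646.07 → $926.62
  Mar: +$646.07 − $1,331.10 → $241.59
  Apr: +$646.07 → $887.66
  May: +$646.07 → $1,533.73
  Jun: +$646.07 − $2,179.80 → $0.00
Lowest trial balance = -$365.52 (Dec)
Initial deposit = cushion − low point = $1,292.14 − (-$365.52) = $1,657.66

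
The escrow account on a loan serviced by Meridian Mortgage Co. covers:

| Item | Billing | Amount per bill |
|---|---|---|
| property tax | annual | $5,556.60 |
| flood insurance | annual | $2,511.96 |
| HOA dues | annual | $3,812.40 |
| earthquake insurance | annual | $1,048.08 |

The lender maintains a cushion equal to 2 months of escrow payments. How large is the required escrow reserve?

$2,154.84

Property tax: $5,556.60/yr
Flood insurance: $2,511.96/yr
HOA dues: $3,812.40/yr
Earthquake insurance: $1,048.08/yr
Annual escrow total = $5,556.60 + $2,511.96 + $3,812.40 + $1,048.08 = $12,929.04
Monthly escrow = $12,929.04 ÷ 12 = $1,077.42
Reserve = 2 × $1,077.42 = $2,154.84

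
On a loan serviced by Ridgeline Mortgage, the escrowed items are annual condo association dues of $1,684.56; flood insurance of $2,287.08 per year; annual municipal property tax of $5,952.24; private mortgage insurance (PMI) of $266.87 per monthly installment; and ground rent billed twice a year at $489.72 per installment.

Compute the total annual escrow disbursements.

Condo association dues — $1,684.56 annually
Flood insurance — $2,287.08 annually
Municipal property tax — $5,952.24 annually
Private mortgage insurance (PMI) — $266.87 × 12 = $3,202.44 annually
Ground rent — $489.72 × 2 = $979.44 annually
Total annual escrow = $14,105.76

$14,105.76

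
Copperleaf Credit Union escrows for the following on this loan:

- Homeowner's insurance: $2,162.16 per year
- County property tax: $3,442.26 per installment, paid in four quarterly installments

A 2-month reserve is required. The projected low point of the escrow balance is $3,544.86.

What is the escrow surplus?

$889.66

Homeowner's insurance = $2,162.16 annually
County property tax = $3,442.26 × 4 = $13,769.04 annually
Combined annual = $2,162.16 + $13,769.04 = $15,931.20
Per month = $15,931.20 / 12 = $1,327.60
Required cushion = 2 × $1,327.60 = $2,655.20
Excess over cushion: $3,544.86 − $2,655.20 = $889.66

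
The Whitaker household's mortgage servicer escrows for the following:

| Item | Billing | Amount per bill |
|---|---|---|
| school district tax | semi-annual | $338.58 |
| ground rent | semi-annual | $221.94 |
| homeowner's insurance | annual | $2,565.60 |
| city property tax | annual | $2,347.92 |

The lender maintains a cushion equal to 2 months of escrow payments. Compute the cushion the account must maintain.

$1,005.76

School district tax — $338.58 × 2 = $677.16/yr
Ground rent — $221.94 × 2 = $443.88/yr
Homeowner's insurance — $2,565.60/yr
City property tax — $2,347.92/yr
Annual escrow total = $677.16 + $443.88 + $2,565.60 + $2,347.92 = $6,034.56
Monthly escrow = $6,034.56 ÷ 12 = $502.88
Reserve = 2 × $502.88 = $1,005.76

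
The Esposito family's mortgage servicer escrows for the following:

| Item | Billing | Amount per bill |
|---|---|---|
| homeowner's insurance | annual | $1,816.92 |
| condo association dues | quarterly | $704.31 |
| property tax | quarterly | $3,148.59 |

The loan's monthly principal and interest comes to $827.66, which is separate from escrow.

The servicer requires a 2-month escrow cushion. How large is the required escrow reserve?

$2,871.42

Homeowner's insurance = $1,816.92 annually
Condo association dues = $704.31 × 4 = $2,817.24 annually
Property tax = $3,148.59 × 4 = $12,594.36 annually
Yearly total = $17,228.52
Per month = $17,228.52 / 12 = $1,435.71
Required cushion = 2 × $1,435.71 = $2,871.42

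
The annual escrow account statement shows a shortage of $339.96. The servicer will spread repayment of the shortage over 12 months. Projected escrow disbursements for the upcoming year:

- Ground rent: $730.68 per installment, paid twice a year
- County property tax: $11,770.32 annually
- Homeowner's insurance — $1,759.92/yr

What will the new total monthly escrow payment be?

$1,277.63

Ground rent = $730.68 × 2 = $1,461.36/yr
County property tax = $11,770.32/yr
Homeowner's insurance = $1,759.92/yr
Total annual escrow = $14,991.60
Base monthly escrow = $14,991.60 ÷ 12 = $1,249.30
Shortage spread = $339.96 / 12 = $28.33/mo
Adjusted monthly = $1,249.30 + $28.33 = $1,277.63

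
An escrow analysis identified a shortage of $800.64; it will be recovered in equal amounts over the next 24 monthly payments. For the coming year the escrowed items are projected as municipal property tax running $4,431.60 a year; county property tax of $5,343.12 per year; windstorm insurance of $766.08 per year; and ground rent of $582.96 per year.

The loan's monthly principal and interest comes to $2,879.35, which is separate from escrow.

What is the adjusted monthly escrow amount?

$960.34

Municipal property tax — $4,431.60 per year
County property tax — $5,343.12 per year
Windstorm insurance — $766.08 per year
Ground rent — $582.96 per year
Annual escrow total = $4,431.60 + $5,343.12 + $766.08 + $582.96 = $11,123.76
Monthly = $11,123.76 ÷ 12 = $926.98
Shortage per month = $800.64 ÷ 24 = $33.36
New monthly escrow = $926.98 + $33.36 = $960.34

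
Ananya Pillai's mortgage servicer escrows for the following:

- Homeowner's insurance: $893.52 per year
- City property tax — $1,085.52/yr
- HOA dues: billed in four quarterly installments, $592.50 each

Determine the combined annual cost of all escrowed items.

Homeowner's insurance: $893.52 annually
City property tax: $1,085.52 annually
HOA dues: $592.50 × 4 = $2,370.00 annually
Total per year = $4,349.04

$4,349.04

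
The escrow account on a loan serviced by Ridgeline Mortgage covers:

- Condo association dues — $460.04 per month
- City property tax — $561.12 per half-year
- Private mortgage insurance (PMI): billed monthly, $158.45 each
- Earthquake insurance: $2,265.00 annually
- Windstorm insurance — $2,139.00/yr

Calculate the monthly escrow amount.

$1,079.01

Condo association dues: $460.04 × 12 = $5,520.48 annually
City property tax: $561.12 × 2 = $1,122.24 annually
Private mortgage insurance (PMI): $158.45 × 12 = $1,901.40 annually
Earthquake insurance: $2,265.00 annually
Windstorm insurance: $2,139.00 annually
Yearly total = $5,520.48 + $1,122.24 + $1,901.40 + $2,265.00 + $2,139.00 = $12,948.12
Monthly escrow = $12,948.12 ÷ 12 = $1,079.01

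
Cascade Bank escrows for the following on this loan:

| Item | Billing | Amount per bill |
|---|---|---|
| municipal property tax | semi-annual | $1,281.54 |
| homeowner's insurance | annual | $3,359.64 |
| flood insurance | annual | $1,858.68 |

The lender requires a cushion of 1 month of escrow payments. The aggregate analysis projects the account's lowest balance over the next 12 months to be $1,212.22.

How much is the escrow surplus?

$563.77

Municipal property tax = $1,281.54 × 2 = $2,563.08 annually
Homeowner's insurance = $3,359.64 annually
Flood insurance = $1,858.68 annually
Yearly total = $7,781.40
Monthly = $7,781.40 / 12 = $648.45
Required reserve = 1 × $648.45 = $648.45
Surplus = $1,212.22 − $648.45 = $563.77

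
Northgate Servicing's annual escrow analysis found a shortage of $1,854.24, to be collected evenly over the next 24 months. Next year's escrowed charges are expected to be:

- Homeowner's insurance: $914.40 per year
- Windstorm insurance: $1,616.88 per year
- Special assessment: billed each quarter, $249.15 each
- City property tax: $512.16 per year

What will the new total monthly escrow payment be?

$413.93

Homeowner's insurance: $914.40
Windstorm insurance: $1,616.88
Special assessment: $249.15 × 4 = $996.60
City property tax: $512.16
Yearly total = $4,040.04
Base monthly escrow = $4,040.04 / 12 = $336.67
Monthly shortage recovery: $1,854.24 / 24 = $77.26
Adjusted monthly = $336.67 + $77.26 = $413.93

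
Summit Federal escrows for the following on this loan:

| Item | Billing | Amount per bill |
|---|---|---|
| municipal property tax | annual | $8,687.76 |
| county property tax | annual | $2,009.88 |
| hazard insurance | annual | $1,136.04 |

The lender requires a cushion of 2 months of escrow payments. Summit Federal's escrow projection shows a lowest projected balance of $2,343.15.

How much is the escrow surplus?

$370.87

Municipal property tax = $8,687.76 per year
County property tax = $2,009.88 per year
Hazard insurance = $1,136.04 per year
Total annual escrow = $8,687.76 + $2,009.88 + $1,136.04 = $11,833.68
Monthly = $11,833.68 ÷ 12 = $986.14
Cushion = 2 × $986.14 = $1,972.28
Surplus = $2,343.15 − $1,972.28 = $370.87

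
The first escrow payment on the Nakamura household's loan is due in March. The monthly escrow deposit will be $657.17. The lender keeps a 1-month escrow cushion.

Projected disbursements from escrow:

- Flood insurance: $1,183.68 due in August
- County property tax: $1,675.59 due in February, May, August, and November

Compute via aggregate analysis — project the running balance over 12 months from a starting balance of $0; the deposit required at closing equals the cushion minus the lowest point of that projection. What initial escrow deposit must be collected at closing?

Cushion = 1 × $657.17 = $657.17
Trial balance (start $0, +$657.17 each month, − disbursements):
  Mar: +$657.17 → $657.17
  Apr: +$657.17 → $1,314.34
  May: +$657.17 − $1,675.59 → $295.92
  Jun: +$657.17 → $953.09
  Jul: +$657.17 → $1,610.26
  Aug: +$657.17 − $2,859.27 → -$591.84
  Sep: +$657.17 → $65.33
  Oct: +$657.17 → $722.50
  Nov: +$657.17 − $1,675.59 → -$295.92
  Dec: +$657.17 → $361.25
  Jan: +$657.17 → $1,018.42
  Feb: +$657.17 − $1,675.59 → $0.00
Lowest trial balance = -$591.84 (Aug)
Initial deposit = cushion − low point = $657.17 − (-$591.84) = $1,249.01

$1,249.01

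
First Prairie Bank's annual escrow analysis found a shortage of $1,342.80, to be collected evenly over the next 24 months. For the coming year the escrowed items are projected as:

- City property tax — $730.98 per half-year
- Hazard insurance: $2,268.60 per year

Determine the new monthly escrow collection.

$366.83

City property tax = $730.98 × 2 = $1,461.96/yr
Hazard insurance = $2,268.60/yr
Combined annual = $1,461.96 + $2,268.60 = $3,730.56
Base monthly escrow = $3,730.56 / 12 = $310.88
Shortage spread = $1,342.80 / 24 = $55.95/mo
Adjusted monthly = $310.88 + $55.95 = $366.83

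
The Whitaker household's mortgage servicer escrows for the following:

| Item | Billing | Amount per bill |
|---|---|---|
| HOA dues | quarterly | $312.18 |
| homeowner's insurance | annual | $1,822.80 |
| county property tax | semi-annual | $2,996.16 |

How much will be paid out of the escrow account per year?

HOA dues = $312.18 × 4 = $1,248.72 annually
Homeowner's insurance = $1,822.80 annually
County property tax = $2,996.16 × 2 = $5,992.32 annually
Combined annual = $1,248.72 + $1,822.80 + $5,992.32 = $9,063.84

$9,063.84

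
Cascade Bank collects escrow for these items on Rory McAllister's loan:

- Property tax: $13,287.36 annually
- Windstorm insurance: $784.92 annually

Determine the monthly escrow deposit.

$1,172.69

Property tax — $13,287.36 per year
Windstorm insurance — $784.92 per year
Total per year = $14,072.28
Base monthly escrow = $14,072.28 ÷ 12 = $1,172.69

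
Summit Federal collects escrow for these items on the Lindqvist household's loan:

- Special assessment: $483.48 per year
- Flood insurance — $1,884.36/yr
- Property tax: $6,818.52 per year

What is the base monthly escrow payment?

$765.53

Special assessment = $483.48/yr
Flood insurance = $1,884.36/yr
Property tax = $6,818.52/yr
Yearly total = $483.48 + $1,884.36 + $6,818.52 = $9,186.36
Monthly escrow = $9,186.36 / 12 = $765.53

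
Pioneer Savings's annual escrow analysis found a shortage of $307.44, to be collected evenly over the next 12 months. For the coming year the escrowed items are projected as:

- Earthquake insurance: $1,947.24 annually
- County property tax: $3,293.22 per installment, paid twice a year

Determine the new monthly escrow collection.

$736.76

Earthquake insurance: $1,947.24 per year
County property tax: $3,293.22 × 2 = $6,586.44 per year
Annual escrow total = $8,533.68
Monthly = $8,533.68 / 12 = $711.14
Monthly shortage recovery: $307.44 / 12 = $25.62
Adjusted monthly = $711.14 + $25.62 = $736.76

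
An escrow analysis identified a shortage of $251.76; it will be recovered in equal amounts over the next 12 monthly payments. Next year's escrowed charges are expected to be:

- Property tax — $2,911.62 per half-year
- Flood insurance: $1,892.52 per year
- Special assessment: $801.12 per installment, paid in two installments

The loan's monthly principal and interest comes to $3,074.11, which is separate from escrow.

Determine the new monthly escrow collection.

Property tax: $2,911.62 × 2 = $5,823.24 annually
Flood insurance: $1,892.52 annually
Special assessment: $801.12 × 2 = $1,602.24 annually
Annual escrow total = $5,823.24 + $1,892.52 + $1,602.24 = $9,318.00
Monthly = $9,318.00 ÷ 12 = $776.50
Shortage spread = $251.76 / 12 = $20.98/mo
New monthly escrow = $776.50 + $20.98 = $797.48

$797.48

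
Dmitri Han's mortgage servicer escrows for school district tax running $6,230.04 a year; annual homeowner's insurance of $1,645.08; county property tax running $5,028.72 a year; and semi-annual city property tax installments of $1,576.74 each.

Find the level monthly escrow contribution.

School district tax — $6,230.04 per year
Homeowner's insurance — $1,645.08 per year
County property tax — $5,028.72 per year
City property tax — $1,576.74 × 2 = $3,153.48 per year
Total per year = $6,230.04 + $1,645.08 + $5,028.72 + $3,153.48 = $16,057.32
Monthly escrow = $16,057.32 / 12 = $1,338.11

$1,338.11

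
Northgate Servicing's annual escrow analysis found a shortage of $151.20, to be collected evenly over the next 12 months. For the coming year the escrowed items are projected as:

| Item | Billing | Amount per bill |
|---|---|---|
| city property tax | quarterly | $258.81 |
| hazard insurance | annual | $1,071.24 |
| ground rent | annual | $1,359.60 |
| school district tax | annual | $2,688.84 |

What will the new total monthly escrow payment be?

City property tax — $258.81 × 4 = $1,035.24 annually
Hazard insurance — $1,071.24 annually
Ground rent — $1,359.60 annually
School district tax — $2,688.84 annually
Annual escrow total = $1,035.24 + $1,071.24 + $1,359.60 + $2,688.84 = $6,154.92
Base monthly escrow = $6,154.92 / 12 = $512.91
Monthly shortage recovery: $151.20 / 12 = $12.60
Adjusted monthly = $512.91 + $12.60 = $525.51

$525.51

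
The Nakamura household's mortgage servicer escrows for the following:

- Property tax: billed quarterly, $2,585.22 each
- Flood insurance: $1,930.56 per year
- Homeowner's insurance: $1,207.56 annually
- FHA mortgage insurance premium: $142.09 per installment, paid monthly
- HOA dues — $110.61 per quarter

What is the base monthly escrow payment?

Property tax: $2,585.22 × 4 = $10,340.88/yr
Flood insurance: $1,930.56/yr
Homeowner's insurance: $1,207.56/yr
FHA mortgage insurance premium: $142.09 × 12 = $1,705.08/yr
HOA dues: $110.61 × 4 = $442.44/yr
Yearly total = $10,340.88 + $1,930.56 + $1,207.56 + $1,705.08 + $442.44 = $15,626.52
Monthly escrow = $15,626.52 ÷ 12 = $1,302.21

$1,302.21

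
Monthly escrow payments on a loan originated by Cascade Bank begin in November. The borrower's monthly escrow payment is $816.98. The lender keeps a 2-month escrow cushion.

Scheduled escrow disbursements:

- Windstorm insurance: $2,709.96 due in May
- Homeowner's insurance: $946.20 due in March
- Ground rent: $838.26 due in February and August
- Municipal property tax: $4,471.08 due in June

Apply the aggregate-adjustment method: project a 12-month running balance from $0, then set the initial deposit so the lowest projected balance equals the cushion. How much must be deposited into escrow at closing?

Cushion = 2 × $816.98 = $1,633.96
Trial balance (start $0, +$816.98 each month, − disbursements):
  Nov: +$816.98 → $816.98
  Dec: +$816.98 → $1,633.96
  Jan: +$816.98 → $2,450.94
  Feb: +$816.98 − $838.26 → $2,429.66
  Mar: +$816.98 − $946.20 → $2,300.44
  Apr: +$816.98 → $3,117.42
  May: +$816.98 − $2,709.96 → $1,224.44
  Jun: +$816.98 − $4,471.08 → -$2,429.66
  Jul: +$816.98 → -$1,612.68
  Aug: +$816.98 − $838.26 → -$1,633.96
  Sep: +$816.98 → -$816.98
  Oct: +$816.98 → $0.00
Lowest trial balance = -$2,429.66 (Jun)
Initial deposit = cushion − low point = $1,633.96 − (-$2,429.66) = $4,063.62

$4,063.62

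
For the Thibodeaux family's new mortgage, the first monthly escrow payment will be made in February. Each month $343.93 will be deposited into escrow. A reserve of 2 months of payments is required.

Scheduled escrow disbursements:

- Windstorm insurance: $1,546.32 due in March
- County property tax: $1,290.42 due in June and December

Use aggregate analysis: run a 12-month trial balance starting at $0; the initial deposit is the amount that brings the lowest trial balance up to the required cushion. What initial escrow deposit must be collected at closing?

Cushion = 2 × $343.93 = $687.86
Trial balance (start $0, +$343.93 each month, − disbursements):
  Feb: +$343.93 → $343.93
  Mar: +$343.93 − $1,546.32 → -$858.46
  Apr: +$343.93 → -$514.53
  May: +$343.93 → -$170.60
  Jun: +$343.93 − $1,290.42 → -$1,117.09
  Jul: +$343.93 → -$773.16
  Aug: +$343.93 → -$429.23
  Sep: +$343.93 → -$85.30
  Oct: +$343.93 → $258.63
  Nov: +$343.93 → $602.56
  Dec: +$343.93 − $1,290.42 → -$343.93
  Jan: +$343.93 → $0.00
Lowest trial balance = -$1,117.09 (Jun)
Initial deposit = cushion − low point = $687.86 − (-$1,117.09) = $1,804.95

$1,804.95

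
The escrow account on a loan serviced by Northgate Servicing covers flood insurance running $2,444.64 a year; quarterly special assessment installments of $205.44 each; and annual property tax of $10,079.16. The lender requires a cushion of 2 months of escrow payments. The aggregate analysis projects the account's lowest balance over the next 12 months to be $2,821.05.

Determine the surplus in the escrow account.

Flood insurance: $2,444.64 per year
Special assessment: $205.44 × 4 = $821.76 per year
Property tax: $10,079.16 per year
Total per year = $2,444.64 + $821.76 + $10,079.16 = $13,345.56
Monthly = $13,345.56 ÷ 12 = $1,112.13
Required cushion = 2 × $1,112.13 = $2,224.26
Surplus = $2,821.05 − $2,224.26 = $596.79

$596.79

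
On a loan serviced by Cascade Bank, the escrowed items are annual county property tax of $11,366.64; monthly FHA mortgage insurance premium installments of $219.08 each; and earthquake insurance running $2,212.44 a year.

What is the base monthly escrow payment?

County property tax = $11,366.64 per year
FHA mortgage insurance premium = $219.08 × 12 = $2,628.96 per year
Earthquake insurance = $2,212.44 per year
Annual escrow total = $11,366.64 + $2,628.96 + $2,212.44 = $16,208.04
Per month = $16,208.04 ÷ 12 = $1,350.67

$1,350.67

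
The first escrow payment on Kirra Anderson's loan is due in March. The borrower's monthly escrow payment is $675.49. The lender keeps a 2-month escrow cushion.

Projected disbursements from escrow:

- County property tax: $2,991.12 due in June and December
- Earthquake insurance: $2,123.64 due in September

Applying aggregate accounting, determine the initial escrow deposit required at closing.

Cushion = 2 × $675.49 = $1,350.98
Trial balance (start $0, +$675.49 each month, − disbursements):
  Mar: +$675.49 → $675.49
  Apr: +$675.49 → $1,350.98
  May: +$675.49 → $2,026.47
  Jun: +$675.49 − $2,991.12 → -$289.16
  Jul: +$675.49 → $386.33
  Aug: +$675.49 → $1,061.82
  Sep: +$675.49 − $2,123.64 → -$386.33
  Oct: +$675.49 → $289.16
  Nov: +$675.49 → $964.65
  Dec: +$675.49 − $2,991.12 → -$1,350.98
  Jan: +$675.49 → -$675.49
  Feb: +$675.49 → $0.00
Lowest trial balance = -$1,350.98 (Dec)
Initial deposit = cushion − low point = $1,350.98 − (-$1,350.98) = $2,701.96

$2,701.96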